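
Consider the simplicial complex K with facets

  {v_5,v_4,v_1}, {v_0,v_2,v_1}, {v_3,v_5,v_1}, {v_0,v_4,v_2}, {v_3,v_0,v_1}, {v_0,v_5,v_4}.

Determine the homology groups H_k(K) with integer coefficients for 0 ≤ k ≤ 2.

We work with the vertex ordering v_0 < v_1 < v_2 < v_3 < v_4 < v_5. The simplices of K, each written with vertices in increasing order, are:

  0-simplices (6): [v_0], [v_1], [v_2], [v_3], [v_4], [v_5]
  1-simplices (12): [v_0,v_1], [v_0,v_2], [v_0,v_3], [v_0,v_4], [v_0,v_5], [v_1,v_2], [v_1,v_3], [v_1,v_4], [v_1,v_5], [v_2,v_4], [v_3,v_5], [v_4,v_5]
  2-simplices (6): [v_0,v_1,v_2], [v_0,v_1,v_3], [v_0,v_2,v_4], [v_0,v_4,v_5], [v_1,v_3,v_5], [v_1,v_4,v_5]

giving chain groups C_0 ≅ Z^6, C_1 ≅ Z^12, C_2 ≅ Z^6.

Boundary ∂_1: C_1 → C_0 sends each edge [p,q] (with p < q) to q − p. For instance
  ∂[v_2,v_4] = [v_4] − [v_2].
The 6×12 boundary matrix has rank 5 and Smith normal form diag(1,1,1,1,1).

The boundary map ∂_2: C_2 → C_1 maps a triangle to the signed sum of its edges. For instance
  ∂[v_0,v_1,v_3] = [v_1,v_3] − [v_0,v_3] + [v_0,v_1],
  ∂[v_0,v_2,v_4] = [v_2,v_4] − [v_0,v_4] + [v_0,v_2].
As a 12×6 matrix over Z this has rank 6, with invariant factors (1,1,1,1,1,1).

Now H_k = ker ∂_k / im ∂_{k+1}, so:

  H_0: rank C_0 − rank ∂_1 = 6 − 5 = 1, and the invariant factors of ∂_1 are all 1, so H_0 ≅ Z.
  H_1: rank ker ∂_1 − rank ∂_2 = (12 − 5) − 6 = 1, and the invariant factors of ∂_2 are all 1, so H_1 ≅ Z.
  H_2: rank ker ∂_2 − rank ∂_3 = (6 − 6) − 0 = 0, and there is no ∂_3, so H_2 ≅ 0.

As a check, the Euler characteristic is 6 − 12 + 6 = 0, which agrees with 1 − 1 + 0 = 0.
(K is a triangulation of the cylinder S^1 x I.)

H_0 = Z,  H_1 = Z,  H_2 = 0.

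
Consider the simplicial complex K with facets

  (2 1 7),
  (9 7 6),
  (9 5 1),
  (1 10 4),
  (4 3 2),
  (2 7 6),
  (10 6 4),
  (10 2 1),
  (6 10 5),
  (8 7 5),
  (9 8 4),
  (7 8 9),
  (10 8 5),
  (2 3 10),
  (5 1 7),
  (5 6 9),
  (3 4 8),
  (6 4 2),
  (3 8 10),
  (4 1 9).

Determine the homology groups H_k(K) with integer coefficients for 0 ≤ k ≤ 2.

Take the total order 1 < 2 < 3 < 4 < 5 < 6 < 7 < 8 < 9 < 10 on the vertex set. Then K (dimension 2) consists of the simplices:

  0-simplices (10): [1], [2], [3], [4], [5], [6], [7], [8], [9], [10]
  1-simplices (30): (30 of them)
  2-simplices (20): (20 of them)

giving chain groups C_0 ≅ Z^10, C_1 ≅ Z^30, C_2 ≅ Z^20.

Boundary ∂_1: C_1 → C_0 sends each edge [p,q] (with p < q) to q − p. For instance
  ∂[6,9] = [9] − [6].
This gives a 10×30 integer matrix of rank 9; reducing to Smith normal form yields diagonal entries (1,1,1,1,1,1,1,1,1).

∂_2: C_2 → C_1 maps a triangle to the signed sum of its edges. For instance
  ∂[1,5,7] = [5,7] − [1,7] + [1,5],
  ∂[7,8,9] = [8,9] − [7,9] + [7,8].
As a 30×20 matrix over Z this has rank 20, with invariant factors (1,1,1,1,1,1,1,1,1,1,1,1,1,1,1,1,1,1,1,2).

Now H_k = ker ∂_k / im ∂_{k+1}, so:

  H_0: rank C_0 − rank ∂_1 = 10 − 9 = 1, and the invariant factors of ∂_1 are all 1, so H_0 = Z.
  H_1: rank ker ∂_1 − rank ∂_2 = (30 − 9) − 20 = 1, and ∂_2 has invariant factor 2 > 1, so H_1 = Z ⊕ Z/2.
  H_2: rank ker ∂_2 − rank ∂_3 = (20 − 20) − 0 = 0, and there is no ∂_3, so H_2 = 0.

As a check, the Euler characteristic is 10 − 30 + 20 = 0, which agrees with 1 − 1 + 0 = 0.

H_0 = Z,  H_1 = Z ⊕ Z/2,  H_2 = 0.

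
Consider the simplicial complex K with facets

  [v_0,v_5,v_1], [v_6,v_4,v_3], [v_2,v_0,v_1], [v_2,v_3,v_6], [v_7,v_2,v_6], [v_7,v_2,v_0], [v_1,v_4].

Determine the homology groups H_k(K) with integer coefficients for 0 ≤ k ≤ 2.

H_0 ≅ Z,  H_1 ≅ Z,  H_2 = 0.

K has 8 vertices, 14 edges, 6 triangles.
rank ∂_0 = 0, rank ∂_1 = 7 ⇒ b_0 = 8 − 0 − 7 = 1; all invariant factors of ∂_1 are 1 so no torsion. So H_0 = Z.
rank ∂_1 = 7, rank ∂_2 = 6 ⇒ b_1 = 14 − 7 − 6 = 1; all invariant factors of ∂_2 are 1 so no torsion. So H_1 = Z.
rank ∂_2 = 6, rank ∂_3 = 0 ⇒ b_2 = 6 − 6 − 0 = 0. So H_2 = 0.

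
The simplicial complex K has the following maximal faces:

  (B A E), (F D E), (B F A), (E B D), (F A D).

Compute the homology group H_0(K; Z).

H_0 ≅ Z.

Fix the vertex order A < B < D < E < F and write every simplex with vertices in increasing order. Then dim K = 2 and the simplices of K are:

  0-simplices (5): A, B, D, E, F
  1-simplices (10): AB, AD, AE, AF, BD, BE, BF, DE, DF, EF
  2-simplices (5): ABE, ABF, ADF, BDE, DEF

giving chain groups C_0 ≅ Z^5, C_1 ≅ Z^10, C_2 ≅ Z^5.

∂_1: C_1 → C_0 is given by ∂[p,q] = [q] − [p]. For instance
  ∂EF = F − E.
As a 5×10 matrix over Z this has rank 4, with invariant factors (1,1,1,1).

Boundary ∂_2: C_2 → C_1 acts by ∂[p,q,r] = [q,r] − [p,r] + [p,q]. For instance
  ∂BDE = DE − BE + BD,
  ∂ABE = BE − AE + AB.
As a 10×5 matrix over Z this has rank 5, with invariant factors (1,1,1,1,1).

Computing H_k = (kernel of ∂_k) / (image of ∂_{k+1}):

  H_0: rank C_0 − rank ∂_1 = 5 − 4 = 1, and the invariant factors of ∂_1 are all 1, so H_0 = Z.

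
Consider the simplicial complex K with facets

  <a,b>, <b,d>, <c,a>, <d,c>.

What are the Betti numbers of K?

Take the total order a < b < c < d on the vertex set. Then K (dimension 1) consists of the simplices:

  0-simplices (4): a, b, c, d
  1-simplices (4): ab, ac, bd, cd

Hence C_0 ≅ Z^4, C_1 ≅ Z^4.

The boundary map ∂_1: C_1 → C_0 sends each edge [p,q] (with p < q) to q − p. For instance
  ∂bd = d − b.
This gives a 4×4 integer matrix of rank 3; reducing to Smith normal form yields diagonal entries (1,1,1).

Now H_k = ker ∂_k / im ∂_{k+1}, so:

  H_0: rank C_0 − rank ∂_1 = 4 − 3 = 1, and the invariant factors of ∂_1 are all 1, so H_0 ≅ Z.
  H_1: rank ker ∂_1 − rank ∂_2 = (4 − 3) − 0 = 1, and there is no ∂_2, so H_1 ≅ Z.

Hence the Betti numbers are b_0 = 1, b_1 = 1.

b_0 = 1, b_1 = 1.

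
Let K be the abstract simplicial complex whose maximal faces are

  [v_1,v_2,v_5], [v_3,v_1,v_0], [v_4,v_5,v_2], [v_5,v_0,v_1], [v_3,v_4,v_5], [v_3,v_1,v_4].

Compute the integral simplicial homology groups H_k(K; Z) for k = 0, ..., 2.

We work with the vertex ordering v_0 < v_1 < v_2 < v_3 < v_4 < v_5. The simplices of K, each written with vertices in increasing order, are:

  0-simplices (6): [v_0], [v_1], [v_2], [v_3], [v_4], [v_5]
  1-simplices (12): [v_0,v_1], [v_0,v_3], [v_0,v_5], [v_1,v_2], [v_1,v_3], [v_1,v_4], [v_1,v_5], [v_2,v_4], [v_2,v_5], [v_3,v_4], [v_3,v_5], [v_4,v_5]
  2-simplices (6): [v_0,v_1,v_3], [v_0,v_1,v_5], [v_1,v_2,v_5], [v_1,v_3,v_4], [v_2,v_4,v_5], [v_3,v_4,v_5]

Hence C_0 ≅ Z^6, C_1 ≅ Z^12, C_2 ≅ Z^6.

∂_1: C_1 → C_0 is given by ∂[p,q] = [q] − [p]. For instance
  ∂[v_3,v_4] = [v_4] − [v_3].
As a 6×12 matrix over Z this has rank 5, with invariant factors (1,1,1,1,1).

∂_2: C_2 → C_1 maps a triangle to the signed sum of its edges. For instance
  ∂[v_2,v_4,v_5] = [v_4,v_5] − [v_2,v_5] + [v_2,v_4],
  ∂[v_0,v_1,v_5] = [v_1,v_5] − [v_0,v_5] + [v_0,v_1].
As a 12×6 matrix over Z this has rank 6, with invariant factors (1,1,1,1,1,1).

From H_k ≅ ker(∂_k) / im(∂_{k+1}) we obtain:

  H_0: rank C_0 − rank ∂_1 = 6 − 5 = 1, and the invariant factors of ∂_1 are all 1, so H_0 ≅ Z.
  H_1: rank ker ∂_1 − rank ∂_2 = (12 − 5) − 6 = 1, and the invariant factors of ∂_2 are all 1, so H_1 ≅ Z.
  H_2: rank ker ∂_2 − rank ∂_3 = (6 − 6) − 0 = 0, and there is no ∂_3, so H_2 ≅ 0.

(K is a triangulation of the cylinder S^1 x I.)

H_0 ≅ Z,  H_1 ≅ Z,  H_2 = 0.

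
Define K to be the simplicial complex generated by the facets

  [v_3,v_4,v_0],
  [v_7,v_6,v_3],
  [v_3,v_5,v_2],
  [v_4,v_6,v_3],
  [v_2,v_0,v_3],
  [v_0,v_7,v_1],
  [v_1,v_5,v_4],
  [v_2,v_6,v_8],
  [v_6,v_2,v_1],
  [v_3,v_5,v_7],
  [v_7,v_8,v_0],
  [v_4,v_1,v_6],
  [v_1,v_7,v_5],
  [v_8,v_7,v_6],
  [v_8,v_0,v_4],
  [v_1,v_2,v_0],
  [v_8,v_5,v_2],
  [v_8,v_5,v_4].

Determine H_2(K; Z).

We work with the vertex ordering v_0 < v_1 < v_2 < v_3 < v_4 < v_5 < v_6 < v_7 < v_8. The simplices of K, each written with vertices in increasing order, are:

  0-simplices (9): [v_0], [v_1], [v_2], [v_3], [v_4], [v_5], [v_6], [v_7], [v_8]
  1-simplices (27): (27 of them)
  2-simplices (18): (18 of them)

Hence C_0 ≅ Z^9, C_1 ≅ Z^27, C_2 ≅ Z^18.

The boundary map ∂_1: C_1 → C_0 sends each edge [p,q] (with p < q) to q − p. For instance
  ∂[v_1,v_7] = [v_7] − [v_1].
As a 9×27 matrix over Z this has rank 8, with invariant factors (1,1,1,1,1,1,1,1).

The boundary map ∂_2: C_2 → C_1 acts by ∂[p,q,r] = [q,r] − [p,r] + [p,q]. For instance
  ∂[v_4,v_5,v_8] = [v_5,v_8] − [v_4,v_8] + [v_4,v_5],
  ∂[v_0,v_3,v_4] = [v_3,v_4] − [v_0,v_4] + [v_0,v_3].
As a 27×18 matrix over Z this has rank 17, with invariant factors (1,1,1,1,1,1,1,1,1,1,1,1,1,1,1,1,1).

Reading off H_k = ker ∂_k / im ∂_{k+1}:

  H_2: rank ker ∂_2 − rank ∂_3 = (18 − 17) − 0 = 1, and there is no ∂_3, so H_2 = Z.

H_2 ≅ Z.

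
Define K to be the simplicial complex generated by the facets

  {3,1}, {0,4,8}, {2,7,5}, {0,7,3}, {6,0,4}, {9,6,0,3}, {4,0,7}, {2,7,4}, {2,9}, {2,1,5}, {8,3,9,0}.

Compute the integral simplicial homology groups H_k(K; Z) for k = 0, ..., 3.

Order the vertices as 0 < 1 < 2 < 3 < 4 < 5 < 6 < 7 < 8 < 9. Listing each simplex with vertices in this order, K has dimension 3 with simplices:

  0-simplices (10): [0], [1], [2], [3], [4], [5], [6], [7], [8], [9]
  1-simplices (23): [0,3], [0,4], [0,6], [0,7], [0,8], [0,9], [1,2], [1,3], [1,5], [2,4], [2,5], [2,7], [2,9], [3,6], [3,7], [3,8], [3,9], [4,6], [4,7], [4,8], [5,7], [6,9], [8,9]
  2-simplices (14): [0,3,6], [0,3,7], [0,3,8], [0,3,9], [0,4,6], [0,4,7], [0,4,8], [0,6,9], [0,8,9], [1,2,5], [2,4,7], [2,5,7], [3,6,9], [3,8,9]
  3-simplices (2): [0,3,6,9], [0,3,8,9]

so the chain groups are C_0 ≅ Z^10, C_1 ≅ Z^23, C_2 ≅ Z^14, C_3 ≅ Z^2.

The boundary map ∂_1: C_1 → C_0 sends each edge [p,q] (with p < q) to q − p.
The 10×23 boundary matrix has rank 9 and Smith normal form diag(1,1,1,1,1,1,1,1,1).

The boundary map ∂_2: C_2 → C_1 sends each 2-simplex [p,q,r] to [q,r] − [p,r] + [p,q]. For instance
  ∂[2,5,7] = [5,7] − [2,7] + [2,5],
  ∂[0,4,8] = [4,8] − [0,8] + [0,4].
As a 23×14 matrix over Z this has rank 12, with invariant factors (1,1,1,1,1,1,1,1,1,1,1,1).

∂_3: C_3 → C_2 sends each 3-simplex σ to the alternating sum Σ_i (−1)^i (σ with its i-th vertex removed). For instance
  ∂[0,3,6,9] = [3,6,9] − [0,6,9] + [0,3,9] − [0,3,6],
  ∂[0,3,8,9] = [3,8,9] − [0,8,9] + [0,3,9] − [0,3,8].
The 14×2 boundary matrix has rank 2 and Smith normal form diag(1,1).

From H_k ≅ ker(∂_k) / im(∂_{k+1}) we obtain:

  H_0: rank C_0 − rank ∂_1 = 10 − 9 = 1, and the invariant factors of ∂_1 are all 1, so H_0 ≅ Z.
  H_1: rank ker ∂_1 − rank ∂_2 = (23 − 9) − 12 = 2, and the invariant factors of ∂_2 are all 1, so H_1 ≅ Z^2.
  H_2: rank ker ∂_2 − rank ∂_3 = (14 − 12) − 2 = 0, and the invariant factors of ∂_3 are all 1, so H_2 ≅ 0.
  H_3: rank ker ∂_3 − rank ∂_4 = (2 − 2) − 0 = 0, and there is no ∂_4, so H_3 ≅ 0.

H_0 = Z,  H_1 = Z^2,  H_2 = 0,  H_3 = 0.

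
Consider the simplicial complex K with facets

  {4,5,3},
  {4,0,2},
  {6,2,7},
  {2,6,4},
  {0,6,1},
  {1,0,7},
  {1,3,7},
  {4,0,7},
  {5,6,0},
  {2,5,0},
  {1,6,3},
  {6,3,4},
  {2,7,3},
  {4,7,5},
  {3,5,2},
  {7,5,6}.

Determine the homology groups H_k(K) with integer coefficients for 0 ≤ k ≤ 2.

H_0 ≅ Z,  H_1 ≅ Z^2,  H_2 ≅ Z.

We work with the vertex ordering 0 < 1 < 2 < 3 < 4 < 5 < 6 < 7. The simplices of K, each written with vertices in increasing order, are:

  0-simplices (8): [0], [1], [2], [3], [4], [5], [6], [7]
  1-simplices (24): (24 of them)
  2-simplices (16): [0,1,6], [0,1,7], [0,2,4], [0,2,5], [0,4,7], [0,5,6], [1,3,6], [1,3,7], [2,3,5], [2,3,7], [2,4,6], [2,6,7], [3,4,5], [3,4,6], [4,5,7], [5,6,7]

Hence C_0 ≅ Z^8, C_1 ≅ Z^24, C_2 ≅ Z^16.

The boundary map ∂_1: C_1 → C_0 maps an edge to its endpoints' difference, ∂[p,q] = q − p. For instance
  ∂[5,7] = [7] − [5].
This gives a 8×24 integer matrix of rank 7; reducing to Smith normal form yields diagonal entries (1,1,1,1,1,1,1).

The boundary map ∂_2: C_2 → C_1 maps a triangle to the signed sum of its edges. For instance
  ∂[2,4,6] = [4,6] − [2,6] + [2,4],
  ∂[3,4,6] = [4,6] − [3,6] + [3,4].
The resulting 24×16 matrix has rank 15, and its Smith normal form has invariant factors (1,1,1,1,1,1,1,1,1,1,1,1,1,1,1).

Computing H_k = (kernel of ∂_k) / (image of ∂_{k+1}):

  H_0: rank C_0 − rank ∂_1 = 8 − 7 = 1, and the invariant factors of ∂_1 are all 1, so H_0 = Z.
  H_1: rank ker ∂_1 − rank ∂_2 = (24 − 7) − 15 = 2, and the invariant factors of ∂_2 are all 1, so H_1 = Z^2.
  H_2: rank ker ∂_2 − rank ∂_3 = (16 − 15) − 0 = 1, and there is no ∂_3, so H_2 = Z.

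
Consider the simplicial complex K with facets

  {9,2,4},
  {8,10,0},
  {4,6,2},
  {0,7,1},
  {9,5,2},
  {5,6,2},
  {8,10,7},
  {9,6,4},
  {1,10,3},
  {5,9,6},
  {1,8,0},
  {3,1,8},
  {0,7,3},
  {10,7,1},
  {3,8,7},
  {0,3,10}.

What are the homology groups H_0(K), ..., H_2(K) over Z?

K has 11 vertices, 24 edges, 16 triangles.
rank ∂_0 = 0, rank ∂_1 = 9 ⇒ b_0 = 11 − 0 − 9 = 2; all invariant factors of ∂_1 are 1 so no torsion. So H_0 = Z^2.
rank ∂_1 = 9, rank ∂_2 = 15 ⇒ b_1 = 24 − 9 − 15 = 0; ∂_2 has invariant factor(s) [2] giving torsion. So H_1 = Z_2.
rank ∂_2 = 15, rank ∂_3 = 0 ⇒ b_2 = 16 − 15 − 0 = 1. So H_2 = Z.

H_0 = Z^2,  H_1 = Z_2,  H_2 = Z.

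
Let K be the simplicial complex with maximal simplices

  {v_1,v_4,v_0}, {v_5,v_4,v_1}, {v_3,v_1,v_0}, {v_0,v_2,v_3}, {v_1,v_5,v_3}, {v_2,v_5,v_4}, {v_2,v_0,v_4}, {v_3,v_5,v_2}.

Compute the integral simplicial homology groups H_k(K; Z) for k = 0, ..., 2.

H_0 ≅ Z,  H_1 = 0,  H_2 ≅ Z.

We work with the vertex ordering v_0 < v_1 < v_2 < v_3 < v_4 < v_5. The simplices of K, each written with vertices in increasing order, are:

  0-simplices (6): [v_0], [v_1], [v_2], [v_3], [v_4], [v_5]
  1-simplices (12): [v_0,v_1], [v_0,v_2], [v_0,v_3], [v_0,v_4], [v_1,v_3], [v_1,v_4], [v_1,v_5], [v_2,v_3], [v_2,v_4], [v_2,v_5], [v_3,v_5], [v_4,v_5]
  2-simplices (8): [v_0,v_1,v_3], [v_0,v_1,v_4], [v_0,v_2,v_3], [v_0,v_2,v_4], [v_1,v_3,v_5], [v_1,v_4,v_5], [v_2,v_3,v_5], [v_2,v_4,v_5]

giving chain groups C_0 ≅ Z^6, C_1 ≅ Z^12, C_2 ≅ Z^8.

Boundary ∂_1: C_1 → C_0 sends each edge [p,q] (with p < q) to q − p. For instance
  ∂[v_1,v_3] = [v_3] − [v_1].
The resulting 6×12 matrix has rank 5, and its Smith normal form has invariant factors (1,1,1,1,1).

The boundary map ∂_2: C_2 → C_1 sends each 2-simplex [p,q,r] to [q,r] − [p,r] + [p,q]. For instance
  ∂[v_0,v_2,v_3] = [v_2,v_3] − [v_0,v_3] + [v_0,v_2],
  ∂[v_1,v_4,v_5] = [v_4,v_5] − [v_1,v_5] + [v_1,v_4].
The 12×8 boundary matrix has rank 7 and Smith normal form diag(1,1,1,1,1,1,1).

Reading off H_k = ker ∂_k / im ∂_{k+1}:

  H_0: rank C_0 − rank ∂_1 = 6 − 5 = 1, and the invariant factors of ∂_1 are all 1, so H_0 ≅ Z.
  H_1: rank ker ∂_1 − rank ∂_2 = (12 − 5) − 7 = 0, and the invariant factors of ∂_2 are all 1, so H_1 ≅ 0.
  H_2: rank ker ∂_2 − rank ∂_3 = (8 − 7) − 0 = 1, and there is no ∂_3, so H_2 ≅ Z.

As a check, the Euler characteristic is 6 − 12 + 8 = 2, which agrees with 1 − 0 + 1 = 2.
(K is a triangulation of the 2-sphere S^2.)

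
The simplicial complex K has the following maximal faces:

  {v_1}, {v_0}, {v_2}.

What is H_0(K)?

H_0 = Z^3.

Order the vertices as v_0 < v_1 < v_2. Listing each simplex with vertices in this order, K has dimension 0 with simplices:

  0-simplices (3): [v_0], [v_1], [v_2]

so the chain groups are C_0 ≅ Z^3.

Computing H_k = (kernel of ∂_k) / (image of ∂_{k+1}):

  H_0: rank C_0 − rank ∂_1 = 3 − 0 = 3, and there is no ∂_1, so H_0 = Z^3.

(K is a triangulation of a set of 3 points.)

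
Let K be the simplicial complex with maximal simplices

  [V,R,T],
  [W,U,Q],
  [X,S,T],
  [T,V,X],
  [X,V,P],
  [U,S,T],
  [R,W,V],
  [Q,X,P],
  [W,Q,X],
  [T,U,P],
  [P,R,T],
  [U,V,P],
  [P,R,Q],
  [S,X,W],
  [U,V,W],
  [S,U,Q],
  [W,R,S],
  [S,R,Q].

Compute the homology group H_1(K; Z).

H_1 = Z ⊕ Z/2.

Take the total order P < Q < R < S < T < U < V < W < X on the vertex set. Then K (dimension 2) consists of the simplices:

  0-simplices (9): P, Q, R, S, T, U, V, W, X
  1-simplices (27): PQ, PR, PT, PU, PV, PX, QR, QS, QU, QW, QX, RS, RT, RV, RW, ST, SU, SW, SX, TU, TV, TX, UV, UW, VW, VX, WX
  2-simplices (18): PQR, PQX, PRT, PTU, PUV, PVX, QRS, QSU, QUW, QWX, RSW, RTV, RVW, STU, STX, SWX, TVX, UVW

Hence C_0 ≅ Z^9, C_1 ≅ Z^27, C_2 ≅ Z^18.

Boundary ∂_1: C_1 → C_0 sends each edge [p,q] (with p < q) to q − p. For instance
  ∂QW = W − Q.
The 9×27 boundary matrix has rank 8 and Smith normal form diag(1,1,1,1,1,1,1,1).

∂_2: C_2 → C_1 maps a triangle to the signed sum of its edges. For instance
  ∂UVW = VW − UW + UV,
  ∂SWX = WX − SX + SW.
As a 27×18 matrix over Z this has rank 18, with invariant factors (1,1,1,1,1,1,1,1,1,1,1,1,1,1,1,1,1,2).

From H_k ≅ ker(∂_k) / im(∂_{k+1}) we obtain:

  H_1: rank ker ∂_1 − rank ∂_2 = (27 − 8) − 18 = 1, and ∂_2 has invariant factor 2 > 1, so H_1 = Z ⊕ Z/2.

(K is a triangulation of the Klein bottle.)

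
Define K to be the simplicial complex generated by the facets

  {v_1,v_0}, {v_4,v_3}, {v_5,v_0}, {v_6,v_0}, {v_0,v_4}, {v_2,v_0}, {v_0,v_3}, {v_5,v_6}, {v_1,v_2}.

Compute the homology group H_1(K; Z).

H_1 = Z^3.

K has 7 vertices, 9 edges.
rank ∂_1 = 6, rank ∂_2 = 0 ⇒ b_1 = 9 − 6 − 0 = 3. So H_1 = Z^3.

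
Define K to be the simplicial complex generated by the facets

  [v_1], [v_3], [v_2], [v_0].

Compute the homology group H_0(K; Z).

Fix the vertex order v_0 < v_1 < v_2 < v_3 and write every simplex with vertices in increasing order. Then dim K = 0 and the simplices of K are:

  0-simplices (4): [v_0], [v_1], [v_2], [v_3]

giving chain groups C_0 ≅ Z^4.

Reading off H_k = ker ∂_k / im ∂_{k+1}:

  H_0: rank C_0 − rank ∂_1 = 4 − 0 = 4, and there is no ∂_1, so H_0 = Z^4.

(K is a triangulation of a set of 4 points.)

H_0 = Z^4.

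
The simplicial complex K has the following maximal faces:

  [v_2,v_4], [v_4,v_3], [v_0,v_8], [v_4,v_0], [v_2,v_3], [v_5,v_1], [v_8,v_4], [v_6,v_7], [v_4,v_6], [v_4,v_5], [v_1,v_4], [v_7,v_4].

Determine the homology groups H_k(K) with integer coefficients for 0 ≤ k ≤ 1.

H_0 ≅ Z,  H_1 ≅ Z^4.

K has 9 vertices, 12 edges.
rank ∂_0 = 0, rank ∂_1 = 8 ⇒ b_0 = 9 − 0 − 8 = 1; all invariant factors of ∂_1 are 1 so no torsion. So H_0 = Z.
rank ∂_1 = 8, rank ∂_2 = 0 ⇒ b_1 = 12 − 8 − 0 = 4. So H_1 = Z^4.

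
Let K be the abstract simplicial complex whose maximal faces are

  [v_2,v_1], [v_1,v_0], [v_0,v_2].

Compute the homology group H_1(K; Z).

Fix the vertex order v_0 < v_1 < v_2 and write every simplex with vertices in increasing order. Then dim K = 1 and the simplices of K are:

  0-simplices (3): [v_0], [v_1], [v_2]
  1-simplices (3): [v_0,v_1], [v_0,v_2], [v_1,v_2]

giving chain groups C_0 ≅ Z^3, C_1 ≅ Z^3.

Boundary ∂_1: C_1 → C_0 is given by ∂[p,q] = [q] − [p].
As a 3×3 matrix over Z this has rank 2, with invariant factors (1,1).

Now H_k = ker ∂_k / im ∂_{k+1}, so:

  H_1: rank ker ∂_1 − rank ∂_2 = (3 − 2) − 0 = 1, and there is no ∂_2, so H_1 ≅ Z.

H_1 = Z.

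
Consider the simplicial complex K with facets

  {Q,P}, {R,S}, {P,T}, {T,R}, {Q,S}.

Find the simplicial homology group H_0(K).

K has 5 vertices, 5 edges.
rank ∂_0 = 0, rank ∂_1 = 4 ⇒ b_0 = 5 − 0 − 4 = 1; all invariant factors of ∂_1 are 1 so no torsion. So H_0 = Z.

H_0 ≅ Z.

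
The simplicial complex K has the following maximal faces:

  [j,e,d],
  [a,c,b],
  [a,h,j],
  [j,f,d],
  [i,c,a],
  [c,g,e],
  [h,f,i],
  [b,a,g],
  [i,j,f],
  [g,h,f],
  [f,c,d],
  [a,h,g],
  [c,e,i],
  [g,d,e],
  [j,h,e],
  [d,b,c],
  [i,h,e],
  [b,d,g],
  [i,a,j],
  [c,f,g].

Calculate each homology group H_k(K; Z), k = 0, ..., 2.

H_0 ≅ Z,  H_1 ≅ Z ⊕ Z/2,  H_2 = 0.

Fix the vertex order a < b < c < d < e < f < g < h < i < j and write every simplex with vertices in increasing order. Then dim K = 2 and the simplices of K are:

  0-simplices (10): a, b, c, d, e, f, g, h, i, j
  1-simplices (30): ab, ac, ag, ah, ai, aj, bc, bd, bg, cd, ce, cf, cg, ci, de, df, dg, dj, eg, eh, ei, ej, fg, fh, fi, fj, gh, hi, hj, ij
  2-simplices (20): abc, abg, aci, agh, ahj, aij, bcd, bdg, cdf, ceg, cei, cfg, deg, dej, dfj, ehi, ehj, fgh, fhi, fij

so the chain groups are C_0 ≅ Z^10, C_1 ≅ Z^30, C_2 ≅ Z^20.

Boundary ∂_1: C_1 → C_0 maps an edge to its endpoints' difference, ∂[p,q] = q − p.
The resulting 10×30 matrix has rank 9, and its Smith normal form has invariant factors (1,1,1,1,1,1,1,1,1).

∂_2: C_2 → C_1 sends each 2-simplex [p,q,r] to [q,r] − [p,r] + [p,q]. For instance
  ∂dej = ej − dj + de,
  ∂ceg = eg − cg + ce.
The resulting 30×20 matrix has rank 20, and its Smith normal form has invariant factors (1,1,1,1,1,1,1,1,1,1,1,1,1,1,1,1,1,1,1,2).

Now H_k = ker ∂_k / im ∂_{k+1}, so:

  H_0: rank C_0 − rank ∂_1 = 10 − 9 = 1, and the invariant factors of ∂_1 are all 1, so H_0 ≅ Z.
  H_1: rank ker ∂_1 − rank ∂_2 = (30 − 9) − 20 = 1, and ∂_2 has invariant factor 2 > 1, so H_1 ≅ Z ⊕ Z/2.
  H_2: rank ker ∂_2 − rank ∂_3 = (20 − 20) − 0 = 0, and there is no ∂_3, so H_2 ≅ 0.

As a check, the Euler characteristic is 10 − 30 + 20 = 0, which agrees with 1 − 1 + 0 = 0.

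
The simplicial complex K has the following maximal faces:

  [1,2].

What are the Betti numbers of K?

Fix the vertex order 1 < 2 and write every simplex with vertices in increasing order. Then dim K = 1 and the simplices of K are:

  0-simplices (2): [1], [2]
  1-simplices (1): [1,2]

giving chain groups C_0 ≅ Z^2, C_1 ≅ Z^1.

∂_1: C_1 → C_0 is given by ∂[p,q] = [q] − [p]. For instance
  ∂[1,2] = [2] − [1].
As a 2×1 matrix over Z this has rank 1, with invariant factors (1).

Computing H_k = (kernel of ∂_k) / (image of ∂_{k+1}):

  H_0: rank C_0 − rank ∂_1 = 2 − 1 = 1, and the invariant factors of ∂_1 are all 1, so H_0 ≅ Z.
  H_1: rank ker ∂_1 − rank ∂_2 = (1 − 1) − 0 = 0, and there is no ∂_2, so H_1 ≅ 0.

As a check, the Euler characteristic is 2 − 1 = 1, which agrees with 1 − 0 = 1.
(K is a triangulation of the 1-simplex.)

Hence the Betti numbers are b_0 = 1, b_1 = 0.

b_0 = 1, b_1 = 0.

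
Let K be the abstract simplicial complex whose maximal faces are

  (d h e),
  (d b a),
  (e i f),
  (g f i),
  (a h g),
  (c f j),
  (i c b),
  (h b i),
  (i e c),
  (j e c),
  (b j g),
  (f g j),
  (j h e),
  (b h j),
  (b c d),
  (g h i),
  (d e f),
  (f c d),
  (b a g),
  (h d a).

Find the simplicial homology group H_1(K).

Fix the vertex order a < b < c < d < e < f < g < h < i < j and write every simplex with vertices in increasing order. Then dim K = 2 and the simplices of K are:

  0-simplices (10): a, b, c, d, e, f, g, h, i, j
  1-simplices (30): ab, ad, ag, ah, bc, bd, bg, bh, bi, bj, cd, ce, cf, ci, cj, de, df, dh, ef, eh, ei, ej, fg, fi, fj, gh, gi, gj, hi, hj
  2-simplices (20): abd, abg, adh, agh, bcd, bci, bgj, bhi, bhj, cdf, cei, cej, cfj, def, deh, efi, ehj, fgi, fgj, ghi

so the chain groups are C_0 ≅ Z^10, C_1 ≅ Z^30, C_2 ≅ Z^20.

Boundary ∂_1: C_1 → C_0 is given by ∂[p,q] = [q] − [p]. For instance
  ∂df = f − d.
The 10×30 boundary matrix has rank 9 and Smith normal form diag(1,1,1,1,1,1,1,1,1).

Boundary ∂_2: C_2 → C_1 acts by ∂[p,q,r] = [q,r] − [p,r] + [p,q]. For instance
  ∂cej = ej − cj + ce,
  ∂cfj = fj − cj + cf.
The 30×20 boundary matrix has rank 20 and Smith normal form diag(1,1,1,1,1,1,1,1,1,1,1,1,1,1,1,1,1,1,1,2).

Reading off H_k = ker ∂_k / im ∂_{k+1}:

  H_1: rank ker ∂_1 − rank ∂_2 = (30 − 9) − 20 = 1, and ∂_2 has invariant factor 2 > 1, so H_1 ≅ Z ⊕ Z/2.

H_1 = Z ⊕ Z/2.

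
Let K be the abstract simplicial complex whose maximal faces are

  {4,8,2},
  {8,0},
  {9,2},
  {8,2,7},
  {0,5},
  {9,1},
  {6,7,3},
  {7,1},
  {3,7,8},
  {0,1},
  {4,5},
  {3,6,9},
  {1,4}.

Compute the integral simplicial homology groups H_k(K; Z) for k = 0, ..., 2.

H_0 = Z,  H_1 = Z^5,  H_2 = 0.

K has 10 vertices, 19 edges, 5 triangles.
rank ∂_0 = 0, rank ∂_1 = 9 ⇒ b_0 = 10 − 0 − 9 = 1; all invariant factors of ∂_1 are 1 so no torsion. So H_0 ≅ Z.
rank ∂_1 = 9, rank ∂_2 = 5 ⇒ b_1 = 19 − 9 − 5 = 5; all invariant factors of ∂_2 are 1 so no torsion. So H_1 ≅ Z^5.
rank ∂_2 = 5, rank ∂_3 = 0 ⇒ b_2 = 5 − 5 − 0 = 0. So H_2 ≅ 0.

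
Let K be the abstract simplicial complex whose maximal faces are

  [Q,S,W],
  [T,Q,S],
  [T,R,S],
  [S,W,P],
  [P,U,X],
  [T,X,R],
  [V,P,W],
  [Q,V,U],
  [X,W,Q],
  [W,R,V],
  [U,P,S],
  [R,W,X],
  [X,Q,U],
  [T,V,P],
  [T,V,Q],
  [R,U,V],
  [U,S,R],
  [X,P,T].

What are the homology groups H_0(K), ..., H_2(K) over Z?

We work with the vertex ordering P < Q < R < S < T < U < V < W < X. The simplices of K, each written with vertices in increasing order, are:

  0-simplices (9): P, Q, R, S, T, U, V, W, X
  1-simplices (27): PS, PT, PU, PV, PW, PX, QS, QT, QU, QV, QW, QX, RS, RT, RU, RV, RW, RX, ST, SU, SW, TV, TX, UV, UX, VW, WX
  2-simplices (18): PSU, PSW, PTV, PTX, PUX, PVW, QST, QSW, QTV, QUV, QUX, QWX, RST, RSU, RTX, RUV, RVW, RWX

so the chain groups are C_0 ≅ Z^9, C_1 ≅ Z^27, C_2 ≅ Z^18.

∂_1: C_1 → C_0 sends each edge [p,q] (with p < q) to q − p.
The 9×27 boundary matrix has rank 8 and Smith normal form diag(1,1,1,1,1,1,1,1).

∂_2: C_2 → C_1 sends each 2-simplex [p,q,r] to [q,r] − [p,r] + [p,q]. For instance
  ∂QST = ST − QT + QS,
  ∂QUV = UV − QV + QU.
As a 27×18 matrix over Z this has rank 17, with invariant factors (1,1,1,1,1,1,1,1,1,1,1,1,1,1,1,1,1).

Computing H_k = (kernel of ∂_k) / (image of ∂_{k+1}):

  H_0: rank C_0 − rank ∂_1 = 9 − 8 = 1, and the invariant factors of ∂_1 are all 1, so H_0 = Z.
  H_1: rank ker ∂_1 − rank ∂_2 = (27 − 8) − 17 = 2, and the invariant factors of ∂_2 are all 1, so H_1 = Z^2.
  H_2: rank ker ∂_2 − rank ∂_3 = (18 − 17) − 0 = 1, and there is no ∂_3, so H_2 = Z.

(K is a triangulation of the torus T^2.)

H_0 = Z,  H_1 = Z^2,  H_2 = Z.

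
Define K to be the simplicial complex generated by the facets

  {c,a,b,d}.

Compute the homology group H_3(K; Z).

H_3 ≅ 0.

Order the vertices as a < b < c < d. Listing each simplex with vertices in this order, K has dimension 3 with simplices:

  0-simplices (4): a, b, c, d
  1-simplices (6): ab, ac, ad, bc, bd, cd
  2-simplices (4): abc, abd, acd, bcd
  3-simplices (1): abcd

Hence C_0 ≅ Z^4, C_1 ≅ Z^6, C_2 ≅ Z^4, C_3 ≅ Z^1.

Boundary ∂_1: C_1 → C_0 maps an edge to its endpoints' difference, ∂[p,q] = q − p.
The resulting 4×6 matrix has rank 3, and its Smith normal form has invariant factors (1,1,1).

The boundary map ∂_2: C_2 → C_1 maps a triangle to the signed sum of its edges. For instance
  ∂abd = bd − ad + ab,
  ∂abc = bc − ac + ab.
The resulting 6×4 matrix has rank 3, and its Smith normal form has invariant factors (1,1,1).

∂_3: C_3 → C_2 sends each 3-simplex σ to the alternating sum Σ_i (−1)^i (σ with its i-th vertex removed). For instance
  ∂abcd = bcd − acd + abd − abc.
The resulting 4×1 matrix has rank 1, and its Smith normal form has invariant factors (1).

From H_k ≅ ker(∂_k) / im(∂_{k+1}) we obtain:

  H_3: rank ker ∂_3 − rank ∂_4 = (1 − 1) − 0 = 0, and there is no ∂_4, so H_3 = 0.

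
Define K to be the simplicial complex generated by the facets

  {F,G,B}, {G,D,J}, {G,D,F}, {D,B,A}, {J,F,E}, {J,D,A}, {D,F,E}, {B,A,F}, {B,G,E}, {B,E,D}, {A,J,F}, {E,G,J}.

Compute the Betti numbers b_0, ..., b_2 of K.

We work with the vertex ordering A < B < D < E < F < G < J. The simplices of K, each written with vertices in increasing order, are:

  0-simplices (7): A, B, D, E, F, G, J
  1-simplices (18): AB, AD, AF, AJ, BD, BE, BF, BG, DE, DF, DG, DJ, EF, EG, EJ, FG, FJ, GJ
  2-simplices (12): ABD, ABF, ADJ, AFJ, BDE, BEG, BFG, DEF, DFG, DGJ, EFJ, EGJ

giving chain groups C_0 ≅ Z^7, C_1 ≅ Z^18, C_2 ≅ Z^12.

∂_1: C_1 → C_0 is given by ∂[p,q] = [q] − [p]. For instance
  ∂EJ = J − E.
This gives a 7×18 integer matrix of rank 6; reducing to Smith normal form yields diagonal entries (1,1,1,1,1,1).

Boundary ∂_2: C_2 → C_1 acts by ∂[p,q,r] = [q,r] − [p,r] + [p,q]. For instance
  ∂AFJ = FJ − AJ + AF,
  ∂ABD = BD − AD + AB.
The 18×12 boundary matrix has rank 12 and Smith normal form diag(1,1,1,1,1,1,1,1,1,1,1,2).

From H_k ≅ ker(∂_k) / im(∂_{k+1}) we obtain:

  H_0: rank C_0 − rank ∂_1 = 7 − 6 = 1, and the invariant factors of ∂_1 are all 1, so H_0 ≅ Z.
  H_1: rank ker ∂_1 − rank ∂_2 = (18 − 6) − 12 = 0, and ∂_2 has invariant factor 2 > 1, so H_1 ≅ Z/2.
  H_2: rank ker ∂_2 − rank ∂_3 = (12 − 12) − 0 = 0, and there is no ∂_3, so H_2 ≅ 0.

(K is a triangulation of the real projective plane RP^2.)

Hence the Betti numbers are b_0 = 1, b_1 = 0, b_2 = 0.

b_0 = 1, b_1 = 0, b_2 = 0.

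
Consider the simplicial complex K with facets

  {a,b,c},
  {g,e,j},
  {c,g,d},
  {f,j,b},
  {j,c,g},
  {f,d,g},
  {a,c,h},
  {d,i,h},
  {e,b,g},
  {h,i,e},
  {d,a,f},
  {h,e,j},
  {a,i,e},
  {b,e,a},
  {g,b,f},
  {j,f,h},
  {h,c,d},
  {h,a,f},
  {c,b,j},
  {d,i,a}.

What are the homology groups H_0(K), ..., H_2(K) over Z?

K has 10 vertices, 30 edges, 20 triangles.
rank ∂_0 = 0, rank ∂_1 = 9 ⇒ b_0 = 10 − 0 − 9 = 1; all invariant factors of ∂_1 are 1 so no torsion. So H_0 ≅ Z.
rank ∂_1 = 9, rank ∂_2 = 20 ⇒ b_1 = 30 − 9 − 20 = 1; ∂_2 has invariant factor(s) [2] giving torsion. So H_1 ≅ Z × Z/2.
rank ∂_2 = 20, rank ∂_3 = 0 ⇒ b_2 = 20 − 20 − 0 = 0. So H_2 ≅ 0.

H_0 = Z,  H_1 = Z × Z/2,  H_2 = 0.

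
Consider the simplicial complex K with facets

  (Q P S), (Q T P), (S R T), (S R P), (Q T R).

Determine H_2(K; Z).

H_2 ≅ 0.

K has 5 vertices, 10 edges, 5 triangles.
rank ∂_2 = 5, rank ∂_3 = 0 ⇒ b_2 = 5 − 5 − 0 = 0. So H_2 ≅ 0.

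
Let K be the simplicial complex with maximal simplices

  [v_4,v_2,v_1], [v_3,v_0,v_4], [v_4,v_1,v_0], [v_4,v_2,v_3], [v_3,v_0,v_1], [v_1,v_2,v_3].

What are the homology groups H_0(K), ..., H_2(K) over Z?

K has 5 vertices, 9 edges, 6 triangles.
rank ∂_0 = 0, rank ∂_1 = 4 ⇒ b_0 = 5 − 0 − 4 = 1; all invariant factors of ∂_1 are 1 so no torsion. So H_0 ≅ Z.
rank ∂_1 = 4, rank ∂_2 = 5 ⇒ b_1 = 9 − 4 − 5 = 0; all invariant factors of ∂_2 are 1 so no torsion. So H_1 ≅ 0.
rank ∂_2 = 5, rank ∂_3 = 0 ⇒ b_2 = 6 − 5 − 0 = 1. So H_2 ≅ Z.

H_0 ≅ Z,  H_1 = 0,  H_2 ≅ Z.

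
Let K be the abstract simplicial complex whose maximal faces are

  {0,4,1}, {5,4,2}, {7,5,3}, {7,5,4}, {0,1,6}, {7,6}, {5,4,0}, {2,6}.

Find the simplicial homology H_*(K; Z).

H_0 ≅ Z,  H_1 ≅ Z^2,  H_2 = 0.

We work with the vertex ordering 0 < 1 < 2 < 3 < 4 < 5 < 6 < 7. The simplices of K, each written with vertices in increasing order, are:

  0-simplices (8): [0], [1], [2], [3], [4], [5], [6], [7]
  1-simplices (15): [0,1], [0,4], [0,5], [0,6], [1,4], [1,6], [2,4], [2,5], [2,6], [3,5], [3,7], [4,5], [4,7], [5,7], [6,7]
  2-simplices (6): [0,1,4], [0,1,6], [0,4,5], [2,4,5], [3,5,7], [4,5,7]

giving chain groups C_0 ≅ Z^8, C_1 ≅ Z^15, C_2 ≅ Z^6.

Boundary ∂_1: C_1 → C_0 sends each edge [p,q] (with p < q) to q − p.
The 8×15 boundary matrix has rank 7 and Smith normal form diag(1,1,1,1,1,1,1).

The boundary map ∂_2: C_2 → C_1 acts by ∂[p,q,r] = [q,r] − [p,r] + [p,q]. For instance
  ∂[2,4,5] = [4,5] − [2,5] + [2,4],
  ∂[4,5,7] = [5,7] − [4,7] + [4,5].
The resulting 15×6 matrix has rank 6, and its Smith normal form has invariant factors (1,1,1,1,1,1).

Reading off H_k = ker ∂_k / im ∂_{k+1}:

  H_0: rank C_0 − rank ∂_1 = 8 − 7 = 1, and the invariant factors of ∂_1 are all 1, so H_0 = Z.
  H_1: rank ker ∂_1 − rank ∂_2 = (15 − 7) − 6 = 2, and the invariant factors of ∂_2 are all 1, so H_1 = Z^2.
  H_2: rank ker ∂_2 − rank ∂_3 = (6 − 6) − 0 = 0, and there is no ∂_3, so H_2 = 0.

As a check, the Euler characteristic is 8 − 15 + 6 = -1, which agrees with 1 − 2 + 0 = -1.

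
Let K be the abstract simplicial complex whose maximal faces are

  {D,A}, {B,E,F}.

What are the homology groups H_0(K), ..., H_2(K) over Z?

K has 5 vertices, 4 edges, 1 triangle.
rank ∂_0 = 0, rank ∂_1 = 3 ⇒ b_0 = 5 − 0 − 3 = 2; all invariant factors of ∂_1 are 1 so no torsion. So H_0 ≅ Z^2.
rank ∂_1 = 3, rank ∂_2 = 1 ⇒ b_1 = 4 − 3 − 1 = 0; all invariant factors of ∂_2 are 1 so no torsion. So H_1 ≅ 0.
rank ∂_2 = 1, rank ∂_3 = 0 ⇒ b_2 = 1 − 1 − 0 = 0. So H_2 ≅ 0.

H_0 = Z^2,  H_1 = 0,  H_2 = 0.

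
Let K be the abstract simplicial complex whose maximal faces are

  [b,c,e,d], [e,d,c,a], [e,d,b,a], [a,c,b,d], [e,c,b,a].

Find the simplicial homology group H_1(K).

H_1 ≅ 0.

Fix the vertex order a < b < c < d < e and write every simplex with vertices in increasing order. Then dim K = 3 and the simplices of K are:

  0-simplices (5): a, b, c, d, e
  1-simplices (10): ab, ac, ad, ae, bc, bd, be, cd, ce, de
  2-simplices (10): abc, abd, abe, acd, ace, ade, bcd, bce, bde, cde
  3-simplices (5): abcd, abce, abde, acde, bcde

so the chain groups are C_0 ≅ Z^5, C_1 ≅ Z^10, C_2 ≅ Z^10, C_3 ≅ Z^5.

The boundary map ∂_1: C_1 → C_0 is given by ∂[p,q] = [q] − [p]. For instance
  ∂cd = d − c.
This gives a 5×10 integer matrix of rank 4; reducing to Smith normal form yields diagonal entries (1,1,1,1).

Boundary ∂_2: C_2 → C_1 sends each 2-simplex [p,q,r] to [q,r] − [p,r] + [p,q]. For instance
  ∂bce = ce − be + bc,
  ∂cde = de − ce + cd.
The 10×10 boundary matrix has rank 6 and Smith normal form diag(1,1,1,1,1,1).

The boundary map ∂_3: C_3 → C_2 sends each 3-simplex σ to the alternating sum Σ_i (−1)^i (σ with its i-th vertex removed). For instance
  ∂abde = bde − ade + abe − abd,
  ∂bcde = cde − bde + bce − bcd.
As a 10×5 matrix over Z this has rank 4, with invariant factors (1,1,1,1).

Reading off H_k = ker ∂_k / im ∂_{k+1}:

  H_1: rank ker ∂_1 − rank ∂_2 = (10 − 4) − 6 = 0, and the invariant factors of ∂_2 are all 1, so H_1 = 0.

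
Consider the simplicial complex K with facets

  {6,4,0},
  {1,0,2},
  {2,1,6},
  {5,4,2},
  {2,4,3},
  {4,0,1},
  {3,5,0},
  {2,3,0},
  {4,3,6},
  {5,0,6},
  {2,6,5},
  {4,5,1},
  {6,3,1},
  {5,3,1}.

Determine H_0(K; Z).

Order the vertices as 0 < 1 < 2 < 3 < 4 < 5 < 6. Listing each simplex with vertices in this order, K has dimension 2 with simplices:

  0-simplices (7): [0], [1], [2], [3], [4], [5], [6]
  1-simplices (21): [0,1], [0,2], [0,3], [0,4], [0,5], [0,6], [1,2], [1,3], [1,4], [1,5], [1,6], [2,3], [2,4], [2,5], [2,6], [3,4], [3,5], [3,6], [4,5], [4,6], [5,6]
  2-simplices (14): [0,1,2], [0,1,4], [0,2,3], [0,3,5], [0,4,6], [0,5,6], [1,2,6], [1,3,5], [1,3,6], [1,4,5], [2,3,4], [2,4,5], [2,5,6], [3,4,6]

giving chain groups C_0 ≅ Z^7, C_1 ≅ Z^21, C_2 ≅ Z^14.

∂_1: C_1 → C_0 is given by ∂[p,q] = [q] − [p].
As a 7×21 matrix over Z this has rank 6, with invariant factors (1,1,1,1,1,1).

∂_2: C_2 → C_1 acts by ∂[p,q,r] = [q,r] − [p,r] + [p,q]. For instance
  ∂[1,3,6] = [3,6] − [1,6] + [1,3],
  ∂[2,3,4] = [3,4] − [2,4] + [2,3].
The resulting 21×14 matrix has rank 13, and its Smith normal form has invariant factors (1,1,1,1,1,1,1,1,1,1,1,1,1).

Reading off H_k = ker ∂_k / im ∂_{k+1}:

  H_0: rank C_0 − rank ∂_1 = 7 − 6 = 1, and the invariant factors of ∂_1 are all 1, so H_0 = Z.

H_0 = Z.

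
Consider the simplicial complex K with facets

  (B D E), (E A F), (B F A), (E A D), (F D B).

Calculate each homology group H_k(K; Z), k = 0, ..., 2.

Fix the vertex order A < B < D < E < F and write every simplex with vertices in increasing order. Then dim K = 2 and the simplices of K are:

  0-simplices (5): A, B, D, E, F
  1-simplices (10): AB, AD, AE, AF, BD, BE, BF, DE, DF, EF
  2-simplices (5): ABF, ADE, AEF, BDE, BDF

so the chain groups are C_0 ≅ Z^5, C_1 ≅ Z^10, C_2 ≅ Z^5.

∂_1: C_1 → C_0 is given by ∂[p,q] = [q] − [p].
As a 5×10 matrix over Z this has rank 4, with invariant factors (1,1,1,1).

The boundary map ∂_2: C_2 → C_1 acts by ∂[p,q,r] = [q,r] − [p,r] + [p,q]. For instance
  ∂BDF = DF − BF + BD,
  ∂ABF = BF − AF + AB.
This gives a 10×5 integer matrix of rank 5; reducing to Smith normal form yields diagonal entries (1,1,1,1,1).

Computing H_k = (kernel of ∂_k) / (image of ∂_{k+1}):

  H_0: rank C_0 − rank ∂_1 = 5 − 4 = 1, and the invariant factors of ∂_1 are all 1, so H_0 = Z.
  H_1: rank ker ∂_1 − rank ∂_2 = (10 − 4) − 5 = 1, and the invariant factors of ∂_2 are all 1, so H_1 = Z.
  H_2: rank ker ∂_2 − rank ∂_3 = (5 − 5) − 0 = 0, and there is no ∂_3, so H_2 = 0.

(K is a triangulation of the Möbius band.)

H_0 ≅ Z,  H_1 ≅ Z,  H_2 = 0.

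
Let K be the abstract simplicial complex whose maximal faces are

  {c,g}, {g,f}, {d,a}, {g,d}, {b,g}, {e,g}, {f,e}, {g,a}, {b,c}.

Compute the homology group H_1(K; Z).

Take the total order a < b < c < d < e < f < g on the vertex set. Then K (dimension 1) consists of the simplices:

  0-simplices (7): a, b, c, d, e, f, g
  1-simplices (9): ad, ag, bc, bg, cg, dg, ef, eg, fg

giving chain groups C_0 ≅ Z^7, C_1 ≅ Z^9.

The boundary map ∂_1: C_1 → C_0 is given by ∂[p,q] = [q] − [p].
The resulting 7×9 matrix has rank 6, and its Smith normal form has invariant factors (1,1,1,1,1,1).

Computing H_k = (kernel of ∂_k) / (image of ∂_{k+1}):

  H_1: rank ker ∂_1 − rank ∂_2 = (9 − 6) − 0 = 3, and there is no ∂_2, so H_1 = Z^3.

H_1 = Z^3.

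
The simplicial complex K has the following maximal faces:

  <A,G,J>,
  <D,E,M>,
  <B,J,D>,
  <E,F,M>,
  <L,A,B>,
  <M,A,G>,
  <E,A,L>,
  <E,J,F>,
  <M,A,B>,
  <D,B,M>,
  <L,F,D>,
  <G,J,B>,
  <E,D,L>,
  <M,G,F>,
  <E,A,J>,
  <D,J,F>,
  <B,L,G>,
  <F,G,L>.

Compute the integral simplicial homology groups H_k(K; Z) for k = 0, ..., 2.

H_0 ≅ Z,  H_1 ≅ Z ⊕ Z/2,  H_2 = 0.

Fix the vertex order A < B < D < E < F < G < J < L < M and write every simplex with vertices in increasing order. Then dim K = 2 and the simplices of K are:

  0-simplices (9): A, B, D, E, F, G, J, L, M
  1-simplices (27): AB, AE, AG, AJ, AL, AM, BD, BG, BJ, BL, BM, DE, DF, DJ, DL, DM, EF, EJ, EL, EM, FG, FJ, FL, FM, GJ, GL, GM
  2-simplices (18): ABL, ABM, AEJ, AEL, AGJ, AGM, BDJ, BDM, BGJ, BGL, DEL, DEM, DFJ, DFL, EFJ, EFM, FGL, FGM

giving chain groups C_0 ≅ Z^9, C_1 ≅ Z^27, C_2 ≅ Z^18.

Boundary ∂_1: C_1 → C_0 maps an edge to its endpoints' difference, ∂[p,q] = q − p. For instance
  ∂AL = L − A.
As a 9×27 matrix over Z this has rank 8, with invariant factors (1,1,1,1,1,1,1,1).

The boundary map ∂_2: C_2 → C_1 maps a triangle to the signed sum of its edges. For instance
  ∂AEJ = EJ − AJ + AE,
  ∂BGL = GL − BL + BG.
The 27×18 boundary matrix has rank 18 and Smith normal form diag(1,1,1,1,1,1,1,1,1,1,1,1,1,1,1,1,1,2).

Now H_k = ker ∂_k / im ∂_{k+1}, so:

  H_0: rank C_0 − rank ∂_1 = 9 − 8 = 1, and the invariant factors of ∂_1 are all 1, so H_0 ≅ Z.
  H_1: rank ker ∂_1 − rank ∂_2 = (27 − 8) − 18 = 1, and ∂_2 has invariant factor 2 > 1, so H_1 ≅ Z ⊕ Z/2.
  H_2: rank ker ∂_2 − rank ∂_3 = (18 − 18) − 0 = 0, and there is no ∂_3, so H_2 ≅ 0.

As a check, the Euler characteristic is 9 − 27 + 18 = 0, which agrees with 1 − 1 + 0 = 0.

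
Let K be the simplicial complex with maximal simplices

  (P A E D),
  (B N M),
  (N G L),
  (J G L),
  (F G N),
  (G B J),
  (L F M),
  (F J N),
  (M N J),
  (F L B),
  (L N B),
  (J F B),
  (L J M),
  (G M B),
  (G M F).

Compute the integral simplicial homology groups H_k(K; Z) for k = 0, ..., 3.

H_0 ≅ Z^2,  H_1 ≅ Z^2,  H_2 ≅ Z,  H_3 = 0.

Fix the vertex order A < B < D < E < F < G < J < L < M < N < P and write every simplex with vertices in increasing order. Then dim K = 3 and the simplices of K are:

  0-simplices (11): A, B, D, E, F, G, J, L, M, N, P
  1-simplices (27): AD, AE, AP, BF, BG, BJ, BL, BM, BN, DE, DP, EP, FG, FJ, FL, FM, FN, GJ, GL, GM, GN, JL, JM, JN, LM, LN, MN
  2-simplices (18): ADE, ADP, AEP, BFJ, BFL, BGJ, BGM, BLN, BMN, DEP, FGM, FGN, FJN, FLM, GJL, GLN, JLM, JMN
  3-simplices (1): ADEP

Hence C_0 ≅ Z^11, C_1 ≅ Z^27, C_2 ≅ Z^18, C_3 ≅ Z^1.

∂_1: C_1 → C_0 is given by ∂[p,q] = [q] − [p]. For instance
  ∂BN = N − B.
The 11×27 boundary matrix has rank 9 and Smith normal form diag(1,1,1,1,1,1,1,1,1).

The boundary map ∂_2: C_2 → C_1 sends each 2-simplex [p,q,r] to [q,r] − [p,r] + [p,q]. For instance
  ∂AEP = EP − AP + AE,
  ∂JMN = MN − JN + JM.
As a 27×18 matrix over Z this has rank 16, with invariant factors (1,1,1,1,1,1,1,1,1,1,1,1,1,1,1,1).

The boundary map ∂_3: C_3 → C_2 sends each 3-simplex σ to the alternating sum Σ_i (−1)^i (σ with its i-th vertex removed). For instance
  ∂ADEP = DEP − AEP + ADP − ADE.
The resulting 18×1 matrix has rank 1, and its Smith normal form has invariant factors (1).

Now H_k = ker ∂_k / im ∂_{k+1}, so:

  H_0: rank C_0 − rank ∂_1 = 11 − 9 = 2, and the invariant factors of ∂_1 are all 1, so H_0 ≅ Z^2.
  H_1: rank ker ∂_1 − rank ∂_2 = (27 − 9) − 16 = 2, and the invariant factors of ∂_2 are all 1, so H_1 ≅ Z^2.
  H_2: rank ker ∂_2 − rank ∂_3 = (18 − 16) − 1 = 1, and the invariant factors of ∂_3 are all 1, so H_2 ≅ Z.
  H_3: rank ker ∂_3 − rank ∂_4 = (1 − 1) − 0 = 0, and there is no ∂_4, so H_3 ≅ 0.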